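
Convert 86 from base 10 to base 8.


86 (base 10) = 86 (decimal)
86 (decimal) = 126 (base 8)


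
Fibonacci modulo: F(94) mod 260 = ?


F(k) mod 260 for k=1..94:
1, 1, 2, 3, 5, 8, 13, 21, 34, 55, 89, 144, 233, 117, 90, 207, 37, 244, 21, 5, 26, 31, 57, 88, 145, 233, 118, 91, 209, 40, 249, 29, 18, 47, 65, 112, 177, 29, 206, 235, 181, 156, 77, 233, 50, 23, 73, 96, 169, 5, 174, 179, 93, 12, 105, 117, 222, 79, 41, 120, 161, 21, 182, 203, 125, 68, 193, 1, 194, 195, 129, 64, 193, 257, 190, 187, 117, 44, 161, 205, 106, 51, 157, 208, 105, 53, 158, 211, 109, 60, 169, 229, 138, 107
F(94) mod 260 = 107


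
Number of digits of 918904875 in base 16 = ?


918904875 in base 16 = 36C5602B
Number of digits = 8

8 digits (base 16)


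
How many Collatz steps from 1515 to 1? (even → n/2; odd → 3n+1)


1515 → 4546 → 2273 → 6820 → 3410 → 1705 → 5116 → 2558 → 1279 → 3838 → 1919 → 5758 → 2879 → 8638 → 4319 → 12958 → 6479 → 19438 → 9719 → 29158 → 14579 → 43738 → 21869 → 65608 → 32804 → 16402 → 8201 → 24604 → 12302 → 6151 → 18454 → 9227 → 27682 → 13841 → 41524 → 20762 → 10381 → 31144 → 15572 → 7786 → 3893 → 11680 → 5840 → 2920 → 1460 → 730 → 365 → 1096 → 548 → 274 → 137 → 412 → 206 → 103 → 310 → 155 → 466 → 233 → 700 → 350 → 175 → 526 → 263 → 790 → 395 → 1186 → 593 → 1780 → 890 → 445 → 1336 → 668 → 334 → 167 → 502 → 251 → 754 → 377 → 1132 → 566 → 283 → 850 → 425 → 1276 → 638 → 319 → 958 → 479 → 1438 → 719 → 2158 → 1079 → 3238 → 1619 → 4858 → 2429 → 7288 → 3644 → 1822 → 911 → 2734 → 1367 → 4102 → 2051 → 6154 → 3077 → 9232 → 4616 → 2308 → 1154 → 577 → 1732 → 866 → 433 → 1300 → 650 → 325 → 976 → 488 → 244 → 122 → 61 → 184 → 92 → 46 → 23 → 70 → 35 → 106 → 53 → 160 → 80 → 40 → 20 → 10 → 5 → 16 → 8 → 4 → 2 → 1
Total steps = 140

140 steps


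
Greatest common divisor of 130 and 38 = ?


130 = 3 * 38 + 16
38 = 2 * 16 + 6
16 = 2 * 6 + 4
6 = 1 * 4 + 2
4 = 2 * 2 + 0
GCD = 2


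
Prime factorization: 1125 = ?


1125 / 3 = 375
375 / 3 = 125
125 / 5 = 25
25 / 5 = 5
5 / 5 = 1
1125 = 3^2 × 5^3


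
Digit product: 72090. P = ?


7 × 2 × 0 × 9 × 0 = 0


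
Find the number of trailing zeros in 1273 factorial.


floor(1273/5) = 254
floor(1273/25) = 50
floor(1273/125) = 10
floor(1273/625) = 2
Total = 316

316 trailing zeros


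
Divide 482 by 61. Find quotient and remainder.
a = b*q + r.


482 = 61 * 7 + 55
Check: 427 + 55 = 482

q = 7, r = 55


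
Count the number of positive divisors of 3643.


3643 = 3643^1
d(3643) = (1+1) = 2

2 divisors


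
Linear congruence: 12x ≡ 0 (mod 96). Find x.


GCD(12, 96) = 12 divides 0
Divide: 1x ≡ 0 (mod 8)
x ≡ 0 (mod 8)


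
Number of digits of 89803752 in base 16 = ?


89803752 in base 16 = 55A4BE8
Number of digits = 7

7 digits (base 16)


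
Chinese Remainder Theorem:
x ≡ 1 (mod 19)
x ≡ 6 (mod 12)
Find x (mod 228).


M = 19*12 = 228
M1 = M/19 = 12, M2 = M/12 = 19
M1^(-1) mod 19 = 8, M2^(-1) mod 12 = 7
x = 1*12*8 + 6*19*7 = 894
894 mod 228 = 210
Check: 210 mod 19 = 1 ✓, 210 mod 12 = 6 ✓

x ≡ 210 (mod 228)


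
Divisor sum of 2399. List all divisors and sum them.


Divisors of 2399: 1, 2399
Sum = 1 + 2399 = 2400

σ(2399) = 2400


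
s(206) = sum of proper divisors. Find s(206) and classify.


Proper divisors: 1, 2, 103
Sum = 1 + 2 + 103 = 106
106 < 206 → deficient

s(206) = 106 (deficient)


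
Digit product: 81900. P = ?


8 × 1 × 9 × 0 × 0 = 0


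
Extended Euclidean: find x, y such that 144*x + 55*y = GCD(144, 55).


Tabular extended Euclidean (each row: r = 144*s + 55*t):
r=144, s=1, t=0
r=55, s=0, t=1
q=2: r=34, s=1, t=-2   [144*(1) + 55*(-2) = 34]
q=1: r=21, s=-1, t=3   [144*(-1) + 55*(3) = 21]
q=1: r=13, s=2, t=-5   [144*(2) + 55*(-5) = 13]
q=1: r=8, s=-3, t=8   [144*(-3) + 55*(8) = 8]
q=1: r=5, s=5, t=-13   [144*(5) + 55*(-13) = 5]
q=1: r=3, s=-8, t=21   [144*(-8) + 55*(21) = 3]
q=1: r=2, s=13, t=-34   [144*(13) + 55*(-34) = 2]
q=1: r=1, s=-21, t=55   [144*(-21) + 55*(55) = 1]
q=2: r=0, s=55, t=-144   [144*(55) + 55*(-144) = 0]
GCD = 1; from the row with r=1: x=-21, y=55
Check: 144*(-21) + 55*(55) = -3024 + 3025 = 1

GCD = 1, x = -21, y = 55


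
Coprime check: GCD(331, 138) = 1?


Euclidean algorithm:
331 = 2 * 138 + 55
138 = 2 * 55 + 28
55 = 1 * 28 + 27
28 = 1 * 27 + 1
27 = 27 * 1 + 0
GCD(331, 138) = 1

Yes, coprime (GCD = 1)


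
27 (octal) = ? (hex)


27 (base 8) = 23 (decimal)
23 (decimal) = 17 (base 16)


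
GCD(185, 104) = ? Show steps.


185 = 1 * 104 + 81
104 = 1 * 81 + 23
81 = 3 * 23 + 12
23 = 1 * 12 + 11
12 = 1 * 11 + 1
11 = 11 * 1 + 0
GCD = 1


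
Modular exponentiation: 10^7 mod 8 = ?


10^1 mod 8 = 2
10^2 mod 8 = 4
10^3 mod 8 = 0
10^4 mod 8 = 0
10^5 mod 8 = 0
10^6 mod 8 = 0
10^7 mod 8 = 0


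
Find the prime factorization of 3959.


3959 / 37 = 107
107 / 107 = 1
3959 = 37 × 107


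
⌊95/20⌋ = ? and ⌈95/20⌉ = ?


95/20 = 4.7500
floor = 4
ceil = 5

floor = 4, ceil = 5


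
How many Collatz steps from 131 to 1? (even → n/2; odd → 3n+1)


131 → 394 → 197 → 592 → 296 → 148 → 74 → 37 → 112 → 56 → 28 → 14 → 7 → 22 → 11 → 34 → 17 → 52 → 26 → 13 → 40 → 20 → 10 → 5 → 16 → 8 → 4 → 2 → 1
Total steps = 28

28 steps


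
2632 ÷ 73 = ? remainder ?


2632 = 73 * 36 + 4
Check: 2628 + 4 = 2632

q = 36, r = 4


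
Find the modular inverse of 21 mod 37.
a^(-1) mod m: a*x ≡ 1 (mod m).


Use the extended Euclidean algorithm on (37, 21); each row r = 37*s + 21*t:
r=37, s=1, t=0
r=21, s=0, t=1
q=1: r=16, s=1, t=-1   [37*(1) + 21*(-1) = 16]
q=1: r=5, s=-1, t=2   [37*(-1) + 21*(2) = 5]
q=3: r=1, s=4, t=-7   [37*(4) + 21*(-7) = 1]
q=5: r=0, s=-21, t=37   [37*(-21) + 21*(37) = 0]
GCD = 1 with t = -7, so 21*(-7) ≡ 1 (mod 37)
Inverse = -7 mod 37 = 30
Check: 21 * 30 = 630 ≡ 1 (mod 37)

21^(-1) ≡ 30 (mod 37)


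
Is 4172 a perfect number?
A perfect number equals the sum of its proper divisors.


Proper divisors of 4172: 1, 2, 4, 7, 14, 28, 149, 298, 596, 1043, 2086
Sum = 1 + 2 + 4 + 7 + 14 + 28 + 149 + 298 + 596 + 1043 + 2086 = 4228

No, 4172 is not perfect (4228 ≠ 4172)


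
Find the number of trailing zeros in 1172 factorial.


floor(1172/5) = 234
floor(1172/25) = 46
floor(1172/125) = 9
floor(1172/625) = 1
Total = 290

290 trailing zeros


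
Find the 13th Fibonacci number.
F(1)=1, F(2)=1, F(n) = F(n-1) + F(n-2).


Sequence: 1, 1, 2, 3, 5, 8, 13, 21, 34, 55, 89, 144, 233
F(13) = 233


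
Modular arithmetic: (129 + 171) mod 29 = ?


129 + 171 = 300
300 mod 29 = 10


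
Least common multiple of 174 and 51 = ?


GCD(174, 51) = 3
LCM = 174*51/3 = 8874/3 = 2958

LCM = 2958


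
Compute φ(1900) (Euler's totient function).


1900 = 2^2 × 5^2 × 19
Prime factors: 2, 5, 19
φ(1900) = 1900 × (1-1/2) × (1-1/5) × (1-1/19)
= 1900 × 1/2 × 4/5 × 18/19 = 720

φ(1900) = 720


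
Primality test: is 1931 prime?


Check divisors up to sqrt(1931) = 43.9431
No divisors found.
1931 is prime.

Yes, 1931 is prime


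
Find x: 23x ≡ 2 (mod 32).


GCD(23, 32) = 1, unique solution
a^(-1) mod 32 = 7
x = 7 * 2 mod 32 = 14

x ≡ 14 (mod 32)


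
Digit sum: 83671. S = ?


8 + 3 + 6 + 7 + 1 = 25


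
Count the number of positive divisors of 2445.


2445 = 3^1 × 5^1 × 163^1
d(2445) = (1+1) × (1+1) × (1+1) = 8

8 divisors


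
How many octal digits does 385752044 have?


385752044 in base 8 = 2677415754
Number of digits = 10

10 digits (base 8)


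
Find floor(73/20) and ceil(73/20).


73/20 = 3.6500
floor = 3
ceil = 4

floor = 3, ceil = 4


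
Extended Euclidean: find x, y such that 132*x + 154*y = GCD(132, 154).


Tabular extended Euclidean (each row: r = 132*s + 154*t):
r=132, s=1, t=0
r=154, s=0, t=1
q=0: r=132, s=1, t=0   [132*(1) + 154*(0) = 132]
q=1: r=22, s=-1, t=1   [132*(-1) + 154*(1) = 22]
q=6: r=0, s=7, t=-6   [132*(7) + 154*(-6) = 0]
GCD = 22; from the row with r=22: x=-1, y=1
Check: 132*(-1) + 154*(1) = -132 + 154 = 22

GCD = 22, x = -1, y = 1


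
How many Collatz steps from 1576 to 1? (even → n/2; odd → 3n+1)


1576 → 788 → 394 → 197 → 592 → 296 → 148 → 74 → 37 → 112 → 56 → 28 → 14 → 7 → 22 → 11 → 34 → 17 → 52 → 26 → 13 → 40 → 20 → 10 → 5 → 16 → 8 → 4 → 2 → 1
Total steps = 29

29 steps


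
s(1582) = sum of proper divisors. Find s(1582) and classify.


Proper divisors: 1, 2, 7, 14, 113, 226, 791
Sum = 1 + 2 + 7 + 14 + 113 + 226 + 791 = 1154
1154 < 1582 → deficient

s(1582) = 1154 (deficient)


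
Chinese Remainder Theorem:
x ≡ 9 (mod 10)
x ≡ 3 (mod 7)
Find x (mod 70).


M = 10*7 = 70
M1 = M/10 = 7, M2 = M/7 = 10
M1^(-1) mod 10 = 3, M2^(-1) mod 7 = 5
x = 9*7*3 + 3*10*5 = 339
339 mod 70 = 59
Check: 59 mod 10 = 9 ✓, 59 mod 7 = 3 ✓

x ≡ 59 (mod 70)


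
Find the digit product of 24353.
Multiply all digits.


2 × 4 × 3 × 5 × 3 = 360


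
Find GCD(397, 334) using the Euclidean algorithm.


397 = 1 * 334 + 63
334 = 5 * 63 + 19
63 = 3 * 19 + 6
19 = 3 * 6 + 1
6 = 6 * 1 + 0
GCD = 1


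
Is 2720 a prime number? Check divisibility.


2720 / 2 = 1360 (exact division)
2720 is NOT prime.

No, 2720 is not prime


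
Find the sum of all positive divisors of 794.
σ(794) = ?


Divisors of 794: 1, 2, 397, 794
Sum = 1 + 2 + 397 + 794 = 1194

σ(794) = 1194


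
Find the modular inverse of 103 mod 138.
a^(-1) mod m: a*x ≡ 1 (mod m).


Use the extended Euclidean algorithm on (138, 103); each row r = 138*s + 103*t:
r=138, s=1, t=0
r=103, s=0, t=1
q=1: r=35, s=1, t=-1   [138*(1) + 103*(-1) = 35]
q=2: r=33, s=-2, t=3   [138*(-2) + 103*(3) = 33]
q=1: r=2, s=3, t=-4   [138*(3) + 103*(-4) = 2]
q=16: r=1, s=-50, t=67   [138*(-50) + 103*(67) = 1]
q=2: r=0, s=103, t=-138   [138*(103) + 103*(-138) = 0]
GCD = 1 with t = 67, so 103*(67) ≡ 1 (mod 138)
Inverse = 67 mod 138 = 67
Check: 103 * 67 = 6901 ≡ 1 (mod 138)

103^(-1) ≡ 67 (mod 138)


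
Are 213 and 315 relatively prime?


Euclidean algorithm:
315 = 1 * 213 + 102
213 = 2 * 102 + 9
102 = 11 * 9 + 3
9 = 3 * 3 + 0
GCD(213, 315) = 3

No, not coprime (GCD = 3)


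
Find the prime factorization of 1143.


1143 / 3 = 381
381 / 3 = 127
127 / 127 = 1
1143 = 3^2 × 127


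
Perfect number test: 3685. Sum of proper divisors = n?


Proper divisors of 3685: 1, 5, 11, 55, 67, 335, 737
Sum = 1 + 5 + 11 + 55 + 67 + 335 + 737 = 1211

No, 3685 is not perfect (1211 ≠ 3685)


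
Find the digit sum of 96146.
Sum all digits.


9 + 6 + 1 + 4 + 6 = 26


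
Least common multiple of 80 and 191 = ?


GCD(80, 191) = 1
LCM = 80*191/1 = 15280/1 = 15280

LCM = 15280


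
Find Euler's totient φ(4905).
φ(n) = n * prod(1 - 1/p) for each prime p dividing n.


4905 = 3^2 × 5 × 109
Prime factors: 3, 5, 109
φ(4905) = 4905 × (1-1/3) × (1-1/5) × (1-1/109)
= 4905 × 2/3 × 4/5 × 108/109 = 2592

φ(4905) = 2592


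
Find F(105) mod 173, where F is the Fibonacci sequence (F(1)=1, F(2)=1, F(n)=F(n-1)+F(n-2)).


F(k) mod 173 for k=1..105:
1, 1, 2, 3, 5, 8, 13, 21, 34, 55, 89, 144, 60, 31, 91, 122, 40, 162, 29, 18, 47, 65, 112, 4, 116, 120, 63, 10, 73, 83, 156, 66, 49, 115, 164, 106, 97, 30, 127, 157, 111, 95, 33, 128, 161, 116, 104, 47, 151, 25, 3, 28, 31, 59, 90, 149, 66, 42, 108, 150, 85, 62, 147, 36, 10, 46, 56, 102, 158, 87, 72, 159, 58, 44, 102, 146, 75, 48, 123, 171, 121, 119, 67, 13, 80, 93, 0, 93, 93, 13, 106, 119, 52, 171, 50, 48, 98, 146, 71, 44, 115, 159, 101, 87, 15
F(105) mod 173 = 15


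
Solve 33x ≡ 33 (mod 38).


GCD(33, 38) = 1, unique solution
a^(-1) mod 38 = 15
x = 15 * 33 mod 38 = 1

x ≡ 1 (mod 38)


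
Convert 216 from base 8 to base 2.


216 (base 8) = 142 (decimal)
142 (decimal) = 10001110 (base 2)


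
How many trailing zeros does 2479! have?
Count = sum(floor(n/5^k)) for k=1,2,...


floor(2479/5) = 495
floor(2479/25) = 99
floor(2479/125) = 19
floor(2479/625) = 3
Total = 616

616 trailing zeros


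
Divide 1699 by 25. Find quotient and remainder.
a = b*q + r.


1699 = 25 * 67 + 24
Check: 1675 + 24 = 1699

q = 67, r = 24


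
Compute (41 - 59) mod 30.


41 - 59 = -18
-18 mod 30 = 12


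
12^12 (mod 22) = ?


12^1 mod 22 = 12
12^2 mod 22 = 12
12^3 mod 22 = 12
12^4 mod 22 = 12
12^5 mod 22 = 12
12^6 mod 22 = 12
12^7 mod 22 = 12
12^8 mod 22 = 12
12^9 mod 22 = 12
12^10 mod 22 = 12
12^11 mod 22 = 12
12^12 mod 22 = 12


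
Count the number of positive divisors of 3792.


3792 = 2^4 × 3^1 × 79^1
d(3792) = (4+1) × (1+1) × (1+1) = 20

20 divisors


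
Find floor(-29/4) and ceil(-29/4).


-29/4 = -7.2500
floor = -8
ceil = -7

floor = -8, ceil = -7


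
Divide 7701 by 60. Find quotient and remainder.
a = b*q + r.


7701 = 60 * 128 + 21
Check: 7680 + 21 = 7701

q = 128, r = 21


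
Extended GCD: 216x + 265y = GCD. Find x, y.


Tabular extended Euclidean (each row: r = 216*s + 265*t):
r=216, s=1, t=0
r=265, s=0, t=1
q=0: r=216, s=1, t=0   [216*(1) + 265*(0) = 216]
q=1: r=49, s=-1, t=1   [216*(-1) + 265*(1) = 49]
q=4: r=20, s=5, t=-4   [216*(5) + 265*(-4) = 20]
q=2: r=9, s=-11, t=9   [216*(-11) + 265*(9) = 9]
q=2: r=2, s=27, t=-22   [216*(27) + 265*(-22) = 2]
q=4: r=1, s=-119, t=97   [216*(-119) + 265*(97) = 1]
q=2: r=0, s=265, t=-216   [216*(265) + 265*(-216) = 0]
GCD = 1; from the row with r=1: x=-119, y=97
Check: 216*(-119) + 265*(97) = -25704 + 25705 = 1

GCD = 1, x = -119, y = 97


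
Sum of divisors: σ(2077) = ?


Divisors of 2077: 1, 31, 67, 2077
Sum = 1 + 31 + 67 + 2077 = 2176

σ(2077) = 2176


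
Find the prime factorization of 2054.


2054 / 2 = 1027
1027 / 13 = 79
79 / 79 = 1
2054 = 2 × 13 × 79


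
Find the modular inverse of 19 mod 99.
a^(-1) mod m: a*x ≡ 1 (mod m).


Use the extended Euclidean algorithm on (99, 19); each row r = 99*s + 19*t:
r=99, s=1, t=0
r=19, s=0, t=1
q=5: r=4, s=1, t=-5   [99*(1) + 19*(-5) = 4]
q=4: r=3, s=-4, t=21   [99*(-4) + 19*(21) = 3]
q=1: r=1, s=5, t=-26   [99*(5) + 19*(-26) = 1]
q=3: r=0, s=-19, t=99   [99*(-19) + 19*(99) = 0]
GCD = 1 with t = -26, so 19*(-26) ≡ 1 (mod 99)
Inverse = -26 mod 99 = 73
Check: 19 * 73 = 1387 ≡ 1 (mod 99)

19^(-1) ≡ 73 (mod 99)


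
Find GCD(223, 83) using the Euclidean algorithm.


223 = 2 * 83 + 57
83 = 1 * 57 + 26
57 = 2 * 26 + 5
26 = 5 * 5 + 1
5 = 5 * 1 + 0
GCD = 1


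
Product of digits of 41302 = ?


4 × 1 × 3 × 0 × 2 = 0


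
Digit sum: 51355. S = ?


5 + 1 + 3 + 5 + 5 = 19


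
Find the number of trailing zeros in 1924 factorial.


floor(1924/5) = 384
floor(1924/25) = 76
floor(1924/125) = 15
floor(1924/625) = 3
Total = 478

478 trailing zeros


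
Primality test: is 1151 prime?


Check divisors up to sqrt(1151) = 33.9264
No divisors found.
1151 is prime.

Yes, 1151 is prime


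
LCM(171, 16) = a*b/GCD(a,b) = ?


GCD(171, 16) = 1
LCM = 171*16/1 = 2736/1 = 2736

LCM = 2736


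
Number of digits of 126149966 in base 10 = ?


126149966 has 9 digits in base 10
floor(log10(126149966)) + 1 = floor(8.1009) + 1 = 9

9 digits (base 10)


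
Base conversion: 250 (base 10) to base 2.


250 (base 10) = 250 (decimal)
250 (decimal) = 11111010 (base 2)


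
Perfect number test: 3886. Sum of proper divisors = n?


Proper divisors of 3886: 1, 2, 29, 58, 67, 134, 1943
Sum = 1 + 2 + 29 + 58 + 67 + 134 + 1943 = 2234

No, 3886 is not perfect (2234 ≠ 3886)


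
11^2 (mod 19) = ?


11^1 mod 19 = 11
11^2 mod 19 = 7


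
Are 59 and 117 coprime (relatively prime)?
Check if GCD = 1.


Euclidean algorithm:
117 = 1 * 59 + 58
59 = 1 * 58 + 1
58 = 58 * 1 + 0
GCD(59, 117) = 1

Yes, coprime (GCD = 1)


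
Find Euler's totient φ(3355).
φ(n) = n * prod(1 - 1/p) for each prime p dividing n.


3355 = 5 × 11 × 61
Prime factors: 5, 11, 61
φ(3355) = 3355 × (1-1/5) × (1-1/11) × (1-1/61)
= 3355 × 4/5 × 10/11 × 60/61 = 2400

φ(3355) = 2400


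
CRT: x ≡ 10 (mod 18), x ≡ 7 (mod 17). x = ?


M = 18*17 = 306
M1 = M/18 = 17, M2 = M/17 = 18
M1^(-1) mod 18 = 17, M2^(-1) mod 17 = 1
x = 10*17*17 + 7*18*1 = 3016
3016 mod 306 = 262
Check: 262 mod 18 = 10 ✓, 262 mod 17 = 7 ✓

x ≡ 262 (mod 306)


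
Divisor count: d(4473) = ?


4473 = 3^2 × 7^1 × 71^1
d(4473) = (2+1) × (1+1) × (1+1) = 12

12 divisors


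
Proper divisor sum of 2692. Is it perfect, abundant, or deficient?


Proper divisors: 1, 2, 4, 673, 1346
Sum = 1 + 2 + 4 + 673 + 1346 = 2026
2026 < 2692 → deficient

s(2692) = 2026 (deficient)


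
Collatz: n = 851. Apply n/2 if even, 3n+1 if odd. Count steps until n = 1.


851 → 2554 → 1277 → 3832 → 1916 → 958 → 479 → 1438 → 719 → 2158 → 1079 → 3238 → 1619 → 4858 → 2429 → 7288 → 3644 → 1822 → 911 → 2734 → 1367 → 4102 → 2051 → 6154 → 3077 → 9232 → 4616 → 2308 → 1154 → 577 → 1732 → 866 → 433 → 1300 → 650 → 325 → 976 → 488 → 244 → 122 → 61 → 184 → 92 → 46 → 23 → 70 → 35 → 106 → 53 → 160 → 80 → 40 → 20 → 10 → 5 → 16 → 8 → 4 → 2 → 1
Total steps = 59

59 steps


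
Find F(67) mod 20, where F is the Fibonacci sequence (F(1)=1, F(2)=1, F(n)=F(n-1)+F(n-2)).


F(k) mod 20 for k=1..67:
1, 1, 2, 3, 5, 8, 13, 1, 14, 15, 9, 4, 13, 17, 10, 7, 17, 4, 1, 5, 6, 11, 17, 8, 5, 13, 18, 11, 9, 0, 9, 9, 18, 7, 5, 12, 17, 9, 6, 15, 1, 16, 17, 13, 10, 3, 13, 16, 9, 5, 14, 19, 13, 12, 5, 17, 2, 19, 1, 0, 1, 1, 2, 3, 5, 8, 13
F(67) mod 20 = 13


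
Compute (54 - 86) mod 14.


54 - 86 = -32
-32 mod 14 = 10


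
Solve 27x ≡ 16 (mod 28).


GCD(27, 28) = 1, unique solution
a^(-1) mod 28 = 27
x = 27 * 16 mod 28 = 12

x ≡ 12 (mod 28)


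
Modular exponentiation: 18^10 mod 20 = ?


18^1 mod 20 = 18
18^2 mod 20 = 4
18^3 mod 20 = 12
18^4 mod 20 = 16
18^5 mod 20 = 8
18^6 mod 20 = 4
18^7 mod 20 = 12
18^8 mod 20 = 16
18^9 mod 20 = 8
18^10 mod 20 = 4


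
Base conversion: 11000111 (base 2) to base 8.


11000111 (base 2) = 199 (decimal)
199 (decimal) = 307 (base 8)


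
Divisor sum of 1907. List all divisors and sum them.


Divisors of 1907: 1, 1907
Sum = 1 + 1907 = 1908

σ(1907) = 1908


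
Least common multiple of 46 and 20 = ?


GCD(46, 20) = 2
LCM = 46*20/2 = 920/2 = 460

LCM = 460


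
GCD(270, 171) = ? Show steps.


270 = 1 * 171 + 99
171 = 1 * 99 + 72
99 = 1 * 72 + 27
72 = 2 * 27 + 18
27 = 1 * 18 + 9
18 = 2 * 9 + 0
GCD = 9


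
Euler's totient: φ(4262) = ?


4262 = 2 × 2131
Prime factors: 2, 2131
φ(4262) = 4262 × (1-1/2) × (1-1/2131)
= 4262 × 1/2 × 2130/2131 = 2130

φ(4262) = 2130


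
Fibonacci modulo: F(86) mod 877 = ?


F(k) mod 877 for k=1..86:
1, 1, 2, 3, 5, 8, 13, 21, 34, 55, 89, 144, 233, 377, 610, 110, 720, 830, 673, 626, 422, 171, 593, 764, 480, 367, 847, 337, 307, 644, 74, 718, 792, 633, 548, 304, 852, 279, 254, 533, 787, 443, 353, 796, 272, 191, 463, 654, 240, 17, 257, 274, 531, 805, 459, 387, 846, 356, 325, 681, 129, 810, 62, 872, 57, 52, 109, 161, 270, 431, 701, 255, 79, 334, 413, 747, 283, 153, 436, 589, 148, 737, 8, 745, 753, 621
F(86) mod 877 = 621


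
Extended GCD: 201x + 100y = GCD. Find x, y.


Tabular extended Euclidean (each row: r = 201*s + 100*t):
r=201, s=1, t=0
r=100, s=0, t=1
q=2: r=1, s=1, t=-2   [201*(1) + 100*(-2) = 1]
q=100: r=0, s=-100, t=201   [201*(-100) + 100*(201) = 0]
GCD = 1; from the row with r=1: x=1, y=-2
Check: 201*(1) + 100*(-2) = 201 - 200 = 1

GCD = 1, x = 1, y = -2


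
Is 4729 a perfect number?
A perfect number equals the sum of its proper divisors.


Proper divisors of 4729: 1
Sum = 1 = 1

No, 4729 is not perfect (1 ≠ 4729)


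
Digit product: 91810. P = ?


9 × 1 × 8 × 1 × 0 = 0


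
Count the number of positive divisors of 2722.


2722 = 2^1 × 1361^1
d(2722) = (1+1) × (1+1) = 4

4 divisors


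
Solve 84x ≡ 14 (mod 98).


GCD(84, 98) = 14 divides 14
Divide: 6x ≡ 1 (mod 7)
x ≡ 6 (mod 7)


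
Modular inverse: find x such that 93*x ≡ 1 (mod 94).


Use the extended Euclidean algorithm on (94, 93); each row r = 94*s + 93*t:
r=94, s=1, t=0
r=93, s=0, t=1
q=1: r=1, s=1, t=-1   [94*(1) + 93*(-1) = 1]
q=93: r=0, s=-93, t=94   [94*(-93) + 93*(94) = 0]
GCD = 1 with t = -1, so 93*(-1) ≡ 1 (mod 94)
Inverse = -1 mod 94 = 93
Check: 93 * 93 = 8649 ≡ 1 (mod 94)

93^(-1) ≡ 93 (mod 94)


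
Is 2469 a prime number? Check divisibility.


2469 / 3 = 823 (exact division)
2469 is NOT prime.

No, 2469 is not prime


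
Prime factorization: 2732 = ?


2732 / 2 = 1366
1366 / 2 = 683
683 / 683 = 1
2732 = 2^2 × 683


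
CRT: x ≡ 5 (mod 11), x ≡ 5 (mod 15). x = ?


M = 11*15 = 165
M1 = M/11 = 15, M2 = M/15 = 11
M1^(-1) mod 11 = 3, M2^(-1) mod 15 = 11
x = 5*15*3 + 5*11*11 = 830
830 mod 165 = 5
Check: 5 mod 11 = 5 ✓, 5 mod 15 = 5 ✓

x ≡ 5 (mod 165)


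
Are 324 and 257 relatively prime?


Euclidean algorithm:
324 = 1 * 257 + 67
257 = 3 * 67 + 56
67 = 1 * 56 + 11
56 = 5 * 11 + 1
11 = 11 * 1 + 0
GCD(324, 257) = 1

Yes, coprime (GCD = 1)


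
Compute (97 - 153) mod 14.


97 - 153 = -56
-56 mod 14 = 0


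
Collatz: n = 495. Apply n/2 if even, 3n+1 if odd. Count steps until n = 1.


495 → 1486 → 743 → 2230 → 1115 → 3346 → 1673 → 5020 → 2510 → 1255 → 3766 → 1883 → 5650 → 2825 → 8476 → 4238 → 2119 → 6358 → 3179 → 9538 → 4769 → 14308 → 7154 → 3577 → 10732 → 5366 → 2683 → 8050 → 4025 → 12076 → 6038 → 3019 → 9058 → 4529 → 13588 → 6794 → 3397 → 10192 → 5096 → 2548 → 1274 → 637 → 1912 → 956 → 478 → 239 → 718 → 359 → 1078 → 539 → 1618 → 809 → 2428 → 1214 → 607 → 1822 → 911 → 2734 → 1367 → 4102 → 2051 → 6154 → 3077 → 9232 → 4616 → 2308 → 1154 → 577 → 1732 → 866 → 433 → 1300 → 650 → 325 → 976 → 488 → 244 → 122 → 61 → 184 → 92 → 46 → 23 → 70 → 35 → 106 → 53 → 160 → 80 → 40 → 20 → 10 → 5 → 16 → 8 → 4 → 2 → 1
Total steps = 97

97 steps


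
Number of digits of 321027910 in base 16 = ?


321027910 in base 16 = 13227F46
Number of digits = 8

8 digits (base 16)


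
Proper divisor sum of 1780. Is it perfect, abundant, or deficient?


Proper divisors: 1, 2, 4, 5, 10, 20, 89, 178, 356, 445, 890
Sum = 1 + 2 + 4 + 5 + 10 + 20 + 89 + 178 + 356 + 445 + 890 = 2000
2000 > 1780 → abundant

s(1780) = 2000 (abundant)


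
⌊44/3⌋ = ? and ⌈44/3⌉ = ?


44/3 = 14.6667
floor = 14
ceil = 15

floor = 14, ceil = 15


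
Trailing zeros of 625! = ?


floor(625/5) = 125
floor(625/25) = 25
floor(625/125) = 5
floor(625/625) = 1
Total = 156

156 trailing zeros


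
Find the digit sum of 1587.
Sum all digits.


1 + 5 + 8 + 7 = 21


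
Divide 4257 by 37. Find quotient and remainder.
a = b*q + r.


4257 = 37 * 115 + 2
Check: 4255 + 2 = 4257

q = 115, r = 2


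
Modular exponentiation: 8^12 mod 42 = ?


8^1 mod 42 = 8
8^2 mod 42 = 22
8^3 mod 42 = 8
8^4 mod 42 = 22
8^5 mod 42 = 8
8^6 mod 42 = 22
8^7 mod 42 = 8
8^8 mod 42 = 22
8^9 mod 42 = 8
8^10 mod 42 = 22
8^11 mod 42 = 8
8^12 mod 42 = 22


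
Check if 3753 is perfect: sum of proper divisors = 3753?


Proper divisors of 3753: 1, 3, 9, 27, 139, 417, 1251
Sum = 1 + 3 + 9 + 27 + 139 + 417 + 1251 = 1847

No, 3753 is not perfect (1847 ≠ 3753)


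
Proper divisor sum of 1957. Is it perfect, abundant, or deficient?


Proper divisors: 1, 19, 103
Sum = 1 + 19 + 103 = 123
123 < 1957 → deficient

s(1957) = 123 (deficient)


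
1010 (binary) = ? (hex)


1010 (base 2) = 10 (decimal)
10 (decimal) = A (base 16)


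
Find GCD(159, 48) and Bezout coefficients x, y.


Tabular extended Euclidean (each row: r = 159*s + 48*t):
r=159, s=1, t=0
r=48, s=0, t=1
q=3: r=15, s=1, t=-3   [159*(1) + 48*(-3) = 15]
q=3: r=3, s=-3, t=10   [159*(-3) + 48*(10) = 3]
q=5: r=0, s=16, t=-53   [159*(16) + 48*(-53) = 0]
GCD = 3; from the row with r=3: x=-3, y=10
Check: 159*(-3) + 48*(10) = -477 + 480 = 3

GCD = 3, x = -3, y = 10


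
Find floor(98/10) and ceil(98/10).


98/10 = 9.8000
floor = 9
ceil = 10

floor = 9, ceil = 10


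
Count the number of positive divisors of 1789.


1789 = 1789^1
d(1789) = (1+1) = 2

2 divisors


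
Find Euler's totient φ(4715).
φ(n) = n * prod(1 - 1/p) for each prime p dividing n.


4715 = 5 × 23 × 41
Prime factors: 5, 23, 41
φ(4715) = 4715 × (1-1/5) × (1-1/23) × (1-1/41)
= 4715 × 4/5 × 22/23 × 40/41 = 3520

φ(4715) = 3520


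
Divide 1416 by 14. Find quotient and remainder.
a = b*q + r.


1416 = 14 * 101 + 2
Check: 1414 + 2 = 1416

q = 101, r = 2


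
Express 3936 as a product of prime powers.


3936 / 2 = 1968
1968 / 2 = 984
984 / 2 = 492
492 / 2 = 246
246 / 2 = 123
123 / 3 = 41
41 / 41 = 1
3936 = 2^5 × 3 × 41


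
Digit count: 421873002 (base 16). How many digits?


421873002 in base 16 = 1925456A
Number of digits = 8

8 digits (base 16)


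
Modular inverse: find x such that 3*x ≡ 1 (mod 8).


Use the extended Euclidean algorithm on (8, 3); each row r = 8*s + 3*t:
r=8, s=1, t=0
r=3, s=0, t=1
q=2: r=2, s=1, t=-2   [8*(1) + 3*(-2) = 2]
q=1: r=1, s=-1, t=3   [8*(-1) + 3*(3) = 1]
q=2: r=0, s=3, t=-8   [8*(3) + 3*(-8) = 0]
GCD = 1 with t = 3, so 3*(3) ≡ 1 (mod 8)
Inverse = 3 mod 8 = 3
Check: 3 * 3 = 9 ≡ 1 (mod 8)

3^(-1) ≡ 3 (mod 8)


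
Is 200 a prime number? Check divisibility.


200 / 2 = 100 (exact division)
200 is NOT prime.

No, 200 is not prime


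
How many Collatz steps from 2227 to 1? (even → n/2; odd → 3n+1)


2227 → 6682 → 3341 → 10024 → 5012 → 2506 → 1253 → 3760 → 1880 → 940 → 470 → 235 → 706 → 353 → 1060 → 530 → 265 → 796 → 398 → 199 → 598 → 299 → 898 → 449 → 1348 → 674 → 337 → 1012 → 506 → 253 → 760 → 380 → 190 → 95 → 286 → 143 → 430 → 215 → 646 → 323 → 970 → 485 → 1456 → 728 → 364 → 182 → 91 → 274 → 137 → 412 → 206 → 103 → 310 → 155 → 466 → 233 → 700 → 350 → 175 → 526 → 263 → 790 → 395 → 1186 → 593 → 1780 → 890 → 445 → 1336 → 668 → 334 → 167 → 502 → 251 → 754 → 377 → 1132 → 566 → 283 → 850 → 425 → 1276 → 638 → 319 → 958 → 479 → 1438 → 719 → 2158 → 1079 → 3238 → 1619 → 4858 → 2429 → 7288 → 3644 → 1822 → 911 → 2734 → 1367 → 4102 → 2051 → 6154 → 3077 → 9232 → 4616 → 2308 → 1154 → 577 → 1732 → 866 → 433 → 1300 → 650 → 325 → 976 → 488 → 244 → 122 → 61 → 184 → 92 → 46 → 23 → 70 → 35 → 106 → 53 → 160 → 80 → 40 → 20 → 10 → 5 → 16 → 8 → 4 → 2 → 1
Total steps = 138

138 steps


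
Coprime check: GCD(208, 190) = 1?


Euclidean algorithm:
208 = 1 * 190 + 18
190 = 10 * 18 + 10
18 = 1 * 10 + 8
10 = 1 * 8 + 2
8 = 4 * 2 + 0
GCD(208, 190) = 2

No, not coprime (GCD = 2)


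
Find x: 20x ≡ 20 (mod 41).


GCD(20, 41) = 1, unique solution
a^(-1) mod 41 = 39
x = 39 * 20 mod 41 = 1

x ≡ 1 (mod 41)


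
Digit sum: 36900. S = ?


3 + 6 + 9 + 0 + 0 = 18


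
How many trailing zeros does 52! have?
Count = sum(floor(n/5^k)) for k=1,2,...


floor(52/5) = 10
floor(52/25) = 2
Total = 12

12 trailing zeros


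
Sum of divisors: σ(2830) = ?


Divisors of 2830: 1, 2, 5, 10, 283, 566, 1415, 2830
Sum = 1 + 2 + 5 + 10 + 283 + 566 + 1415 + 2830 = 5112

σ(2830) = 5112


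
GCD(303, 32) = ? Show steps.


303 = 9 * 32 + 15
32 = 2 * 15 + 2
15 = 7 * 2 + 1
2 = 2 * 1 + 0
GCD = 1


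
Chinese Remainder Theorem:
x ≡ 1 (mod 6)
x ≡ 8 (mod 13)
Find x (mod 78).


M = 6*13 = 78
M1 = M/6 = 13, M2 = M/13 = 6
M1^(-1) mod 6 = 1, M2^(-1) mod 13 = 11
x = 1*13*1 + 8*6*11 = 541
541 mod 78 = 73
Check: 73 mod 6 = 1 ✓, 73 mod 13 = 8 ✓

x ≡ 73 (mod 78)


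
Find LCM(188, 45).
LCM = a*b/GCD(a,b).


GCD(188, 45) = 1
LCM = 188*45/1 = 8460/1 = 8460

LCM = 8460


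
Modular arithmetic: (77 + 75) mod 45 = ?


77 + 75 = 152
152 mod 45 = 17


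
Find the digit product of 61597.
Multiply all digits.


6 × 1 × 5 × 9 × 7 = 1890


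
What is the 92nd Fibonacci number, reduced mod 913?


F(k) mod 913 for k=1..92:
1, 1, 2, 3, 5, 8, 13, 21, 34, 55, 89, 144, 233, 377, 610, 74, 684, 758, 529, 374, 903, 364, 354, 718, 159, 877, 123, 87, 210, 297, 507, 804, 398, 289, 687, 63, 750, 813, 650, 550, 287, 837, 211, 135, 346, 481, 827, 395, 309, 704, 100, 804, 904, 795, 786, 668, 541, 296, 837, 220, 144, 364, 508, 872, 467, 426, 893, 406, 386, 792, 265, 144, 409, 553, 49, 602, 651, 340, 78, 418, 496, 1, 497, 498, 82, 580, 662, 329, 78, 407, 485, 892
F(92) mod 913 = 892


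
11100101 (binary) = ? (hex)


11100101 (base 2) = 229 (decimal)
229 (decimal) = E5 (base 16)


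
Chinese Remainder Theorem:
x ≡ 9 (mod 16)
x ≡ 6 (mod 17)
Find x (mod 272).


M = 16*17 = 272
M1 = M/16 = 17, M2 = M/17 = 16
M1^(-1) mod 16 = 1, M2^(-1) mod 17 = 16
x = 9*17*1 + 6*16*16 = 1689
1689 mod 272 = 57
Check: 57 mod 16 = 9 ✓, 57 mod 17 = 6 ✓

x ≡ 57 (mod 272)


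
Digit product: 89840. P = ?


8 × 9 × 8 × 4 × 0 = 0


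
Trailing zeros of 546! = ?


floor(546/5) = 109
floor(546/25) = 21
floor(546/125) = 4
Total = 134

134 trailing zeros


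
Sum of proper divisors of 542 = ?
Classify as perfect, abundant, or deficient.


Proper divisors: 1, 2, 271
Sum = 1 + 2 + 271 = 274
274 < 542 → deficient

s(542) = 274 (deficient)


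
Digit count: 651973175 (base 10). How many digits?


651973175 has 9 digits in base 10
floor(log10(651973175)) + 1 = floor(8.8142) + 1 = 9

9 digits (base 10)


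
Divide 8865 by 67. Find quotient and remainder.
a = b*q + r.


8865 = 67 * 132 + 21
Check: 8844 + 21 = 8865

q = 132, r = 21


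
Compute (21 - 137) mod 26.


21 - 137 = -116
-116 mod 26 = 14


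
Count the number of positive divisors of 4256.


4256 = 2^5 × 7^1 × 19^1
d(4256) = (5+1) × (1+1) × (1+1) = 24

24 divisors


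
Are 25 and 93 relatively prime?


Euclidean algorithm:
93 = 3 * 25 + 18
25 = 1 * 18 + 7
18 = 2 * 7 + 4
7 = 1 * 4 + 3
4 = 1 * 3 + 1
3 = 3 * 1 + 0
GCD(25, 93) = 1

Yes, coprime (GCD = 1)


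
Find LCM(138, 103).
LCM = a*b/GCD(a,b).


GCD(138, 103) = 1
LCM = 138*103/1 = 14214/1 = 14214

LCM = 14214


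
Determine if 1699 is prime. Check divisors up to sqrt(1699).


Check divisors up to sqrt(1699) = 41.2189
No divisors found.
1699 is prime.

Yes, 1699 is prime


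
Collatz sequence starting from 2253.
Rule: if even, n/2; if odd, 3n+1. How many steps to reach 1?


2253 → 6760 → 3380 → 1690 → 845 → 2536 → 1268 → 634 → 317 → 952 → 476 → 238 → 119 → 358 → 179 → 538 → 269 → 808 → 404 → 202 → 101 → 304 → 152 → 76 → 38 → 19 → 58 → 29 → 88 → 44 → 22 → 11 → 34 → 17 → 52 → 26 → 13 → 40 → 20 → 10 → 5 → 16 → 8 → 4 → 2 → 1
Total steps = 45

45 steps


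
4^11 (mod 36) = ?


4^1 mod 36 = 4
4^2 mod 36 = 16
4^3 mod 36 = 28
4^4 mod 36 = 4
4^5 mod 36 = 16
4^6 mod 36 = 28
4^7 mod 36 = 4
4^8 mod 36 = 16
4^9 mod 36 = 28
4^10 mod 36 = 4
4^11 mod 36 = 16


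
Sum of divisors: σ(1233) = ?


Divisors of 1233: 1, 3, 9, 137, 411, 1233
Sum = 1 + 3 + 9 + 137 + 411 + 1233 = 1794

σ(1233) = 1794


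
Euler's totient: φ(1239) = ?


1239 = 3 × 7 × 59
Prime factors: 3, 7, 59
φ(1239) = 1239 × (1-1/3) × (1-1/7) × (1-1/59)
= 1239 × 2/3 × 6/7 × 58/59 = 696

φ(1239) = 696


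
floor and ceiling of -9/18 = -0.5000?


-9/18 = -0.5000
floor = -1
ceil = 0

floor = -1, ceil = 0


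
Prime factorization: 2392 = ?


2392 / 2 = 1196
1196 / 2 = 598
598 / 2 = 299
299 / 13 = 23
23 / 23 = 1
2392 = 2^3 × 13 × 23


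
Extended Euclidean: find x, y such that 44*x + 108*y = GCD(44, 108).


Tabular extended Euclidean (each row: r = 44*s + 108*t):
r=44, s=1, t=0
r=108, s=0, t=1
q=0: r=44, s=1, t=0   [44*(1) + 108*(0) = 44]
q=2: r=20, s=-2, t=1   [44*(-2) + 108*(1) = 20]
q=2: r=4, s=5, t=-2   [44*(5) + 108*(-2) = 4]
q=5: r=0, s=-27, t=11   [44*(-27) + 108*(11) = 0]
GCD = 4; from the row with r=4: x=5, y=-2
Check: 44*(5) + 108*(-2) = 220 - 216 = 4

GCD = 4, x = 5, y = -2


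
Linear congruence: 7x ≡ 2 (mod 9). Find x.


GCD(7, 9) = 1, unique solution
a^(-1) mod 9 = 4
x = 4 * 2 mod 9 = 8

x ≡ 8 (mod 9)


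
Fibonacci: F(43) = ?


Sequence: 1, 1, 2, 3, 5, 8, 13, 21, 34, 55, 89, 144, 233, 377, 610, 987, 1597, 2584, 4181, 6765, 10946, 17711, 28657, 46368, 75025, 121393, 196418, 317811, 514229, 832040, 1346269, 2178309, 3524578, 5702887, 9227465, 14930352, 24157817, 39088169, 63245986, 102334155, 165580141, 267914296, 433494437
F(43) = 433494437


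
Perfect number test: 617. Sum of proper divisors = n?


Proper divisors of 617: 1
Sum = 1 = 1

No, 617 is not perfect (1 ≠ 617)


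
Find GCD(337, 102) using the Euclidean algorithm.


337 = 3 * 102 + 31
102 = 3 * 31 + 9
31 = 3 * 9 + 4
9 = 2 * 4 + 1
4 = 4 * 1 + 0
GCD = 1


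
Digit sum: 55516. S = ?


5 + 5 + 5 + 1 + 6 = 22


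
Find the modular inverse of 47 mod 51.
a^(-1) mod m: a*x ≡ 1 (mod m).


Use the extended Euclidean algorithm on (51, 47); each row r = 51*s + 47*t:
r=51, s=1, t=0
r=47, s=0, t=1
q=1: r=4, s=1, t=-1   [51*(1) + 47*(-1) = 4]
q=11: r=3, s=-11, t=12   [51*(-11) + 47*(12) = 3]
q=1: r=1, s=12, t=-13   [51*(12) + 47*(-13) = 1]
q=3: r=0, s=-47, t=51   [51*(-47) + 47*(51) = 0]
GCD = 1 with t = -13, so 47*(-13) ≡ 1 (mod 51)
Inverse = -13 mod 51 = 38
Check: 47 * 38 = 1786 ≡ 1 (mod 51)

47^(-1) ≡ 38 (mod 51)


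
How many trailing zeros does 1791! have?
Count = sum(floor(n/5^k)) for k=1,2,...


floor(1791/5) = 358
floor(1791/25) = 71
floor(1791/125) = 14
floor(1791/625) = 2
Total = 445

445 trailing zeros


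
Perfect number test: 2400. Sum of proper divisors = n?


Proper divisors of 2400: 1, 2, 3, 4, 5, 6, 8, 10, 12, 15, 16, 20, 24, 25, 30, 32, 40, 48, 50, 60, 75, 80, 96, 100, 120, 150, 160, 200, 240, 300, 400, 480, 600, 800, 1200
Sum = 1 + 2 + 3 + 4 + 5 + 6 + 8 + 10 + 12 + 15 + 16 + 20 + 24 + 25 + 30 + 32 + 40 + 48 + 50 + 60 + 75 + 80 + 96 + 100 + 120 + 150 + 160 + 200 + 240 + 300 + 400 + 480 + 600 + 800 + 1200 = 5412

No, 2400 is not perfect (5412 ≠ 2400)


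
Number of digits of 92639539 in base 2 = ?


92639539 in base 2 = 101100001011001000100110011
Number of digits = 27

27 digits (base 2)


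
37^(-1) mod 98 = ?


Use the extended Euclidean algorithm on (98, 37); each row r = 98*s + 37*t:
r=98, s=1, t=0
r=37, s=0, t=1
q=2: r=24, s=1, t=-2   [98*(1) + 37*(-2) = 24]
q=1: r=13, s=-1, t=3   [98*(-1) + 37*(3) = 13]
q=1: r=11, s=2, t=-5   [98*(2) + 37*(-5) = 11]
q=1: r=2, s=-3, t=8   [98*(-3) + 37*(8) = 2]
q=5: r=1, s=17, t=-45   [98*(17) + 37*(-45) = 1]
q=2: r=0, s=-37, t=98   [98*(-37) + 37*(98) = 0]
GCD = 1 with t = -45, so 37*(-45) ≡ 1 (mod 98)
Inverse = -45 mod 98 = 53
Check: 37 * 53 = 1961 ≡ 1 (mod 98)

37^(-1) ≡ 53 (mod 98)


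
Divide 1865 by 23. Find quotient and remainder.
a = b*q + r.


1865 = 23 * 81 + 2
Check: 1863 + 2 = 1865

q = 81, r = 2


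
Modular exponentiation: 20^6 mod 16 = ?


20^1 mod 16 = 4
20^2 mod 16 = 0
20^3 mod 16 = 0
20^4 mod 16 = 0
20^5 mod 16 = 0
20^6 mod 16 = 0


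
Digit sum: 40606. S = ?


4 + 0 + 6 + 0 + 6 = 16


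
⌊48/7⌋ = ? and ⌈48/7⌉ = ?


48/7 = 6.8571
floor = 6
ceil = 7

floor = 6, ceil = 7


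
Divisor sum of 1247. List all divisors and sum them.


Divisors of 1247: 1, 29, 43, 1247
Sum = 1 + 29 + 43 + 1247 = 1320

σ(1247) = 1320


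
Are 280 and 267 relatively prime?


Euclidean algorithm:
280 = 1 * 267 + 13
267 = 20 * 13 + 7
13 = 1 * 7 + 6
7 = 1 * 6 + 1
6 = 6 * 1 + 0
GCD(280, 267) = 1

Yes, coprime (GCD = 1)


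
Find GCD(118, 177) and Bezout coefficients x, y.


Tabular extended Euclidean (each row: r = 118*s + 177*t):
r=118, s=1, t=0
r=177, s=0, t=1
q=0: r=118, s=1, t=0   [118*(1) + 177*(0) = 118]
q=1: r=59, s=-1, t=1   [118*(-1) + 177*(1) = 59]
q=2: r=0, s=3, t=-2   [118*(3) + 177*(-2) = 0]
GCD = 59; from the row with r=59: x=-1, y=1
Check: 118*(-1) + 177*(1) = -118 + 177 = 59

GCD = 59, x = -1, y = 1


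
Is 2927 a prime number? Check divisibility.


Check divisors up to sqrt(2927) = 54.1018
No divisors found.
2927 is prime.

Yes, 2927 is prime


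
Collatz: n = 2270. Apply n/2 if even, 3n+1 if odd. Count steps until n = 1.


2270 → 1135 → 3406 → 1703 → 5110 → 2555 → 7666 → 3833 → 11500 → 5750 → 2875 → 8626 → 4313 → 12940 → 6470 → 3235 → 9706 → 4853 → 14560 → 7280 → 3640 → 1820 → 910 → 455 → 1366 → 683 → 2050 → 1025 → 3076 → 1538 → 769 → 2308 → 1154 → 577 → 1732 → 866 → 433 → 1300 → 650 → 325 → 976 → 488 → 244 → 122 → 61 → 184 → 92 → 46 → 23 → 70 → 35 → 106 → 53 → 160 → 80 → 40 → 20 → 10 → 5 → 16 → 8 → 4 → 2 → 1
Total steps = 63

63 steps


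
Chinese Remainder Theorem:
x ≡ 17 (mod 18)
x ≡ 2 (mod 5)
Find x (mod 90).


M = 18*5 = 90
M1 = M/18 = 5, M2 = M/5 = 18
M1^(-1) mod 18 = 11, M2^(-1) mod 5 = 2
x = 17*5*11 + 2*18*2 = 1007
1007 mod 90 = 17
Check: 17 mod 18 = 17 ✓, 17 mod 5 = 2 ✓

x ≡ 17 (mod 90)


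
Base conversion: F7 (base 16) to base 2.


F7 (base 16) = 247 (decimal)
247 (decimal) = 11110111 (base 2)


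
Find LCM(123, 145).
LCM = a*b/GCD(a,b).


GCD(123, 145) = 1
LCM = 123*145/1 = 17835/1 = 17835

LCM = 17835


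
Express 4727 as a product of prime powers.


4727 / 29 = 163
163 / 163 = 1
4727 = 29 × 163


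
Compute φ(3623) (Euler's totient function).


3623 = 3623
Prime factors: 3623
φ(3623) = 3623 × (1-1/3623)
= 3623 × 3622/3623 = 3622

φ(3623) = 3622


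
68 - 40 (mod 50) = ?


68 - 40 = 28
28 mod 50 = 28


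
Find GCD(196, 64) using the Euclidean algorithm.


196 = 3 * 64 + 4
64 = 16 * 4 + 0
GCD = 4


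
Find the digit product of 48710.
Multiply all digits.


4 × 8 × 7 × 1 × 0 = 0


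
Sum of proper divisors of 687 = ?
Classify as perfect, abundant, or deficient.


Proper divisors: 1, 3, 229
Sum = 1 + 3 + 229 = 233
233 < 687 → deficient

s(687) = 233 (deficient)


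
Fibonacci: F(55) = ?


Sequence: 1, 1, 2, 3, 5, 8, 13, 21, 34, 55, 89, 144, 233, 377, 610, 987, 1597, 2584, 4181, 6765, 10946, 17711, 28657, 46368, 75025, 121393, 196418, 317811, 514229, 832040, 1346269, 2178309, 3524578, 5702887, 9227465, 14930352, 24157817, 39088169, 63245986, 102334155, 165580141, 267914296, 433494437, 701408733, 1134903170, 1836311903, 2971215073, 4807526976, 7778742049, 12586269025, 20365011074, 32951280099, 53316291173, 86267571272, 139583862445
F(55) = 139583862445


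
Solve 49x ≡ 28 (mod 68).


GCD(49, 68) = 1, unique solution
a^(-1) mod 68 = 25
x = 25 * 28 mod 68 = 20

x ≡ 20 (mod 68)


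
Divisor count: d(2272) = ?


2272 = 2^5 × 71^1
d(2272) = (5+1) × (1+1) = 12

12 divisors


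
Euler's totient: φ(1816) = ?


1816 = 2^3 × 227
Prime factors: 2, 227
φ(1816) = 1816 × (1-1/2) × (1-1/227)
= 1816 × 1/2 × 226/227 = 904

φ(1816) = 904


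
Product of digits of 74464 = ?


7 × 4 × 4 × 6 × 4 = 2688


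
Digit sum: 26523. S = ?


2 + 6 + 5 + 2 + 3 = 18


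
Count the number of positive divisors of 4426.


4426 = 2^1 × 2213^1
d(4426) = (1+1) × (1+1) = 4

4 divisors


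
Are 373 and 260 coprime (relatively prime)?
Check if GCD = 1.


Euclidean algorithm:
373 = 1 * 260 + 113
260 = 2 * 113 + 34
113 = 3 * 34 + 11
34 = 3 * 11 + 1
11 = 11 * 1 + 0
GCD(373, 260) = 1

Yes, coprime (GCD = 1)
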